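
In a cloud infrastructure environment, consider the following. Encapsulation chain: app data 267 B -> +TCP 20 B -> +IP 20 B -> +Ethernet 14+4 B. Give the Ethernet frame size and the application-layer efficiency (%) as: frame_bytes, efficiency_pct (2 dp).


TCP segment = 267 + 20 = 287 B
IP packet = 287 + 20 = 307 B
Ethernet frame = 307 + 14 + 4 = 325 B
Efficiency = app / frame = 267 / 325 = 0.821538 = 82.1538% -> 82.15% (2 dp)

325, 82.15


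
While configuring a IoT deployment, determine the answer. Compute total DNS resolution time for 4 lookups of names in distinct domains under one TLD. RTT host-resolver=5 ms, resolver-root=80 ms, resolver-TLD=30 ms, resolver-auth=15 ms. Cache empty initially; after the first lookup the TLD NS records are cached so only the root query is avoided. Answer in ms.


Lookup 1 (cold cache): local + root + TLD + auth = 5 + 80 + 30 + 15 = 130 ms
Lookups 2..4 (TLD NS cached -> skip root; new domain -> still ask TLD and auth): local + TLD + auth = 5 + 30 + 15 = 50 ms each
Remaining 3 lookups: 3 * 50 = 150 ms
Total = 130 + 150 = 280 ms

280


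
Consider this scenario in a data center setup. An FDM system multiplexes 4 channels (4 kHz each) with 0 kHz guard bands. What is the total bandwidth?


Given: 4 channels, 4 kHz each, guard = 0 kHz
Channel bandwidth = 4 * 4 = 16 kHz
Guard bands = 3 gaps * 0 kHz = 0 kHz
Total = 16 + 0 = 16 kHz

16


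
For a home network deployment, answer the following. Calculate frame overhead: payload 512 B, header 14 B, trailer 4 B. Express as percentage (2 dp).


Given: payload = 512 B, header = 14 B, trailer = 4 B
Overhead bytes = header + trailer = 14 + 4 = 18
Total frame = payload + overhead = 512 + 18 = 530
Overhead % = 18 / 530 * 100 = 3.3962% -> 3.40% (2 dp)

3.40


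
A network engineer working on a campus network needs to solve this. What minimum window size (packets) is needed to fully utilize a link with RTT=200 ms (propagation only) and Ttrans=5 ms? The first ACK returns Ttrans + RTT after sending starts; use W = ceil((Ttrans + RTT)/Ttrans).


Given: Ttrans = 5 ms, RTT = 200 ms (= 2 * Tprop, Tprop = 100 ms)
Time until first ACK returns = Ttrans + RTT = 5 + 200 = 205 ms
Need W * Ttrans >= Ttrans + RTT  ->  W >= (Ttrans + RTT) / Ttrans
(Ttrans + RTT) / Ttrans = 205 / 5 = 41
W_min = ceil(41) = 41

41


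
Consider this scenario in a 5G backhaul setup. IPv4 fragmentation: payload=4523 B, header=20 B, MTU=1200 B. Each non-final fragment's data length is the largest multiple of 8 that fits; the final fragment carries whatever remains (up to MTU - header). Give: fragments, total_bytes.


Max data per non-final fragment = floor((MTU - header)/8)*8 = floor((1200 - 20)/8)*8 = floor(1180/8)*8 = 1176 B
Final fragment needs no 8-byte alignment: it can carry up to MTU - header = 1180 B
Non-final fragments needed = ceil((payload - 1180) / 1176) = ceil(3343/1176) = ceil(2.8427) = 3
Number of fragments = 3 + 1 = 4
Fragment sizes (data): 3 * 1176 B + 995 B (last, 995 <= 1180 OK)
Total bytes sent = payload + n_frags * header = 4523 + 4*20 = 4523 + 80 = 4603 B

4, 4603


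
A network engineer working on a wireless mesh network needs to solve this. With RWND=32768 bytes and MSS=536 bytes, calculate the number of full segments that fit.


Given: RWND = 32768 bytes, MSS = 536 bytes
Full segments = floor(RWND / MSS)
Full segments = floor(32768 / 536)
Full segments = floor(61.1343) = 61

61


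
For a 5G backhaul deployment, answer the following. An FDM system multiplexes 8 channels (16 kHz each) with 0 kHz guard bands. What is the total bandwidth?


Given: 8 channels, 16 kHz each, guard = 0 kHz
Channel bandwidth = 8 * 16 = 128 kHz
Guard bands = 7 gaps * 0 kHz = 0 kHz
Total = 128 + 0 = 128 kHz

128


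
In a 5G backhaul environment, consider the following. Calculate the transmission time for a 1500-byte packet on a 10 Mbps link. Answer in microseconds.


Given: packet = 1500 bytes, bandwidth = 10 Mbps
Packet in bits = 1500 * 8 = 12000 bits
Bandwidth = 10 * 10^6 = 10000000 bps
Time = 12000 / 10000000 seconds
Time in us = 12000 * 10^6 / 10000000 = 1200

1200


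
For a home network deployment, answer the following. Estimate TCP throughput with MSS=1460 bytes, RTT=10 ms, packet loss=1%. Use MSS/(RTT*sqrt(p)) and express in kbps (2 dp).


Given: MSS = 1460 bytes, RTT = 10 ms, loss = 1%
RTT in seconds = 10 / 1000 = 0.01
Loss rate = 1% = 0.01
sqrt(loss) = sqrt(0.01) = 0.1
Throughput (bytes/s) = 1460 / (0.01 * 0.1) = 1460000.0000
Throughput (kbps) = 1460000.0000 * 8 / 1000 = 11680.000000 -> 11680.00 kbps (2 dp)

11680.00


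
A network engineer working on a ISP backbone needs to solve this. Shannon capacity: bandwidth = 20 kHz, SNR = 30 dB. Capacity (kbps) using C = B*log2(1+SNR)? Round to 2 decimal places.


Given: B = 20 kHz, SNR = 30 dB
SNR linear = 10^(30/10) = 1000
1 + SNR = 1001
log2(1001) = 9.9672262588
C = 20 * 1000 * 9.9672262588 = 199344.5252 bps
C = 199.344525 kbps -> 199.34 kbps (2 dp)

199.34


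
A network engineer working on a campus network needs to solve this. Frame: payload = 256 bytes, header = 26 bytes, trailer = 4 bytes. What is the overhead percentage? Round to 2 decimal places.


Given: payload = 256 B, header = 26 B, trailer = 4 B
Overhead bytes = header + trailer = 26 + 4 = 30
Total frame = payload + overhead = 256 + 30 = 286
Overhead % = 30 / 286 * 100 = 10.4895% -> 10.49% (2 dp)

10.49


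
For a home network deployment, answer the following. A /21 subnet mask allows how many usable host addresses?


Given: subnet mask /21
Host bits = 32 - 21 = 11
Total addresses = 2^11 = 2048
Usable hosts = 2048 - 2 (network + broadcast) = 2046

2046


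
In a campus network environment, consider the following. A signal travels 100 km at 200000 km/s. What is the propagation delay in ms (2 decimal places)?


Given: distance = 100 km, speed = 200000 km/s
Delay = distance / speed = 100 / 200000 seconds
Delay in ms = 100 * 1000 / 200000
Delay = 0.5000 ms
Rounded to 2 dp = 0.50 ms

0.50


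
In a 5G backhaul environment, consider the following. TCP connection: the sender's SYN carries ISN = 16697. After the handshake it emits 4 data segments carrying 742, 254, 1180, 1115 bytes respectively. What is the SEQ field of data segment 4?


The SYN occupies sequence number ISN = 16697, so the first data byte is ISN + 1 = 16698.
SEQ of data segment i = (ISN + 1) + sum of payload sizes of segments 1..i-1.
Segment 1: SEQ = 16698, payload = 742 bytes
Segment 2: SEQ = 17440, payload = 254 bytes
Segment 3: SEQ = 17694, payload = 1180 bytes
Segment 4: SEQ = 18874, payload = 1115 bytes
SEQ of segment 4 = 16698 + 742 + 254 + 1180 = 18874

18874


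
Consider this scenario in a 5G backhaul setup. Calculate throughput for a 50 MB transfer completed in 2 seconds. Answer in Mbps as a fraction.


Given: file = 50 MB, time = 2 s
File in Mb = 50 * 8 = 400 Mb
Throughput = 400 / 2 Mbps
Throughput = 200 Mbps

200


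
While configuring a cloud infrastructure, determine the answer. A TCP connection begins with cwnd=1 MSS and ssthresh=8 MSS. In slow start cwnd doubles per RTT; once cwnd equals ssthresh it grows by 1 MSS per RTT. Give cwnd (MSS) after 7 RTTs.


RTT 0: cwnd = 1 MSS (initial)
RTT 1: cwnd = 2 MSS (slow start, doubled)
RTT 2: cwnd = 4 MSS (slow start, doubled)
RTT 3: cwnd = 8 MSS (slow start, doubled)
RTT 4: cwnd = 9 MSS (congestion avoidance, +1)
RTT 5: cwnd = 10 MSS (congestion avoidance, +1)
RTT 6: cwnd = 11 MSS (congestion avoidance, +1)
RTT 7: cwnd = 12 MSS (congestion avoidance, +1)

12


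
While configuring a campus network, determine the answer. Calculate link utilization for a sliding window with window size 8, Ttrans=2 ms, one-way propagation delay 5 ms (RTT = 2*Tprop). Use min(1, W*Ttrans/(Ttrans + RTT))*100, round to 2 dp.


Given: W = 8, Ttrans = 2 ms, RTT = 10 ms (= 2 * Tprop, Tprop = 5 ms)
Cycle time = Ttrans + RTT = 2 + 10 = 12 ms (first packet sent until its ACK returns)
W * Ttrans = 8 * 2 = 16 ms of sending per cycle
W * Ttrans / (Ttrans + RTT) = 16 / 12 = 1.333333
U = min(1, 1.333333) = 1.000000
U% = 100.00%

100.00


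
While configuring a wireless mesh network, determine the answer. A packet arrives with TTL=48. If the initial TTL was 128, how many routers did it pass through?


Given: initial TTL = 128, received TTL = 48
Hops = initial TTL - received TTL
Hops = 128 - 48 = 80

80


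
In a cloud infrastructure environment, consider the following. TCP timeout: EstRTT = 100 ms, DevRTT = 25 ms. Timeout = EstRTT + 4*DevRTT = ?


Given: EstRTT = 100 ms, DevRTT = 25 ms
Timeout = EstRTT + 4 * DevRTT
4 * DevRTT = 4 * 25 = 100
Timeout = 100 + 100 = 200 ms

200


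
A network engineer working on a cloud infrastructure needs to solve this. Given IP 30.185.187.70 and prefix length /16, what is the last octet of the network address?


Given: IP = 30.185.187.70, prefix = /16
Subnet mask = 255.255.0.0
Last octet of IP: 70
Last octet of mask: 0
Network last octet = 70 AND 0 = 0

0


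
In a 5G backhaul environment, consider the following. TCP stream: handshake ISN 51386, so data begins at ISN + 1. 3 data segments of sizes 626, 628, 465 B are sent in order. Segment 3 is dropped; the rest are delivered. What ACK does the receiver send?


SYN uses sequence number 51386; first data byte = ISN + 1 = 51387.
Segment 1: SEQ = 51387, len = 626 B, covers [51387, 52012]
Segment 2: SEQ = 52013, len = 628 B, covers [52013, 52640]
Segment 3: SEQ = 52641, len = 465 B, covers [52641, 53105] [LOST]
In-order data received: bytes [51387, 52640] (segments 1..2).
Segment 3 missing -> gap begins at byte 52641.
Cumulative ACK = next expected in-order byte = 51387 + 626 + 628 = 52641

52641


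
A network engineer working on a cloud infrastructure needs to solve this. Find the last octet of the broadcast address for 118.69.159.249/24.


Given: IP = 118.69.159.249, prefix = /24
Host bits = 32 - 24 = 8
Network last octet = 249 AND mask = 0
Host part size = 2^8 - 1 = 255
Broadcast last octet = 0 OR 255 = 255

255


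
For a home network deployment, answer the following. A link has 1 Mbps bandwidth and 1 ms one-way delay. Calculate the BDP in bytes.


Given: bandwidth = 1 Mbps, delay = 1 ms
BDP in bits = 1 * 10^6 * 1 / 1000
BDP in bits = 1000
BDP in bytes = 1000 / 8 = 125

125


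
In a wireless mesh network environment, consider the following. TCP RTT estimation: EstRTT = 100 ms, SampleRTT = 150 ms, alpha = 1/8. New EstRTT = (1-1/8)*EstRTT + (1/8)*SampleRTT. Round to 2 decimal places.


Given: EstRTT = 100 ms, SampleRTT = 150 ms, alpha = 1/8
New EstRTT = (1 - alpha) * EstRTT + alpha * SampleRTT
(7/8) * 100 = 87.5
(1/8) * 150 = 18.75
New EstRTT = 87.5 + 18.75 = 106.25 ms -> 106.25 ms (2 dp)

106.25


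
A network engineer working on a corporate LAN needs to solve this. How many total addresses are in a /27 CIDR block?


Given: CIDR prefix /27
Host bits = 32 - 27 = 5
Total addresses = 2^5 = 32

32


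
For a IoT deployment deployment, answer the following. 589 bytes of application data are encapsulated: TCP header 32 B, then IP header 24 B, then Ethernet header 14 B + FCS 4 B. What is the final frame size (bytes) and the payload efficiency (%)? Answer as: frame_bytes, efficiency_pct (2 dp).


TCP segment = 589 + 32 = 621 B
IP packet = 621 + 24 = 645 B
Ethernet frame = 645 + 14 + 4 = 663 B
Efficiency = app / frame = 589 / 663 = 0.888386 = 88.8386% -> 88.84% (2 dp)

663, 88.84


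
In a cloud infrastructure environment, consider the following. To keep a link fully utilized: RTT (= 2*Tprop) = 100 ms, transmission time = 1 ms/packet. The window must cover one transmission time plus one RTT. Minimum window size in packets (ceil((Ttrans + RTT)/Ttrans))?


Given: Ttrans = 1 ms, RTT = 100 ms (= 2 * Tprop, Tprop = 50 ms)
Time until first ACK returns = Ttrans + RTT = 1 + 100 = 101 ms
Need W * Ttrans >= Ttrans + RTT  ->  W >= (Ttrans + RTT) / Ttrans
(Ttrans + RTT) / Ttrans = 101 / 1 = 101
W_min = ceil(101) = 101

101


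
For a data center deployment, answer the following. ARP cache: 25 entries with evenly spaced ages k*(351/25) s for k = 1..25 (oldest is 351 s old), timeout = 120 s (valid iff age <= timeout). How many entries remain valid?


Ages are k * 351/25 s for k = 1..25 (spacing = 14.0400 s).
Entry k is valid iff k * 351/25 <= 120 iff k <= 25 * 120 / 351 = 8.5470
n_valid = floor(8.5470) = 8
(n_stale = 25 - 8 = 17)

8


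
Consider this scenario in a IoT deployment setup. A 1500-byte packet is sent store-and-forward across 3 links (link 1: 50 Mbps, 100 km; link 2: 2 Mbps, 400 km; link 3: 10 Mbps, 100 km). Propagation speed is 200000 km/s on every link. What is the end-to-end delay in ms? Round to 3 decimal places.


Packet = 1500 bytes = 12000 bits. Store-and-forward: sum (t_trans + t_prop) per link.
Link 1: t_trans = 12000/(50*10^6) s = 0.2400 ms; t_prop = 100/200000 s = 0.5000 ms; subtotal = 0.7400 ms
Link 2: t_trans = 12000/(2*10^6) s = 6.0000 ms; t_prop = 400/200000 s = 2.0000 ms; subtotal = 8.0000 ms
Link 3: t_trans = 12000/(10*10^6) s = 1.2000 ms; t_prop = 100/200000 s = 0.5000 ms; subtotal = 1.7000 ms
End-to-end = 0.7400 + 8.0000 + 1.7000 = 10.4400 ms -> 10.440 ms (3 dp)

10.440


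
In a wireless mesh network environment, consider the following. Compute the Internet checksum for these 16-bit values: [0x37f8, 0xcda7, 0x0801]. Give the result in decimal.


Given words: [0x37f8, 0xcda7, 0x0801]
Step 1: Sum all words
Raw sum = 14328 + 52647 + 2049 = 69024
Step 2: Fold carry: (3488 + 1) = 3489
One's complement = ~3489 & 0xFFFF = 62046

62046


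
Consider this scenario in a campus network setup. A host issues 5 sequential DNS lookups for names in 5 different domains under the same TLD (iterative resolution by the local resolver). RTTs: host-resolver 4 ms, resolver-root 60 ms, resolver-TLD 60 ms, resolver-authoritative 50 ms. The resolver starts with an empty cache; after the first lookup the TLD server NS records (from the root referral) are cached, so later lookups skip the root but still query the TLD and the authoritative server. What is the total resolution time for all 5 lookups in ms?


Lookup 1 (cold cache): local + root + TLD + auth = 4 + 60 + 60 + 50 = 174 ms
Lookups 2..5 (TLD NS cached -> skip root; new domain -> still ask TLD and auth): local + TLD + auth = 4 + 60 + 50 = 114 ms each
Remaining 4 lookups: 4 * 114 = 456 ms
Total = 174 + 456 = 630 ms

630


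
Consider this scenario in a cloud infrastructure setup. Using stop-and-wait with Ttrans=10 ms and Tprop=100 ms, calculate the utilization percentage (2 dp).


Given: Ttrans = 10 ms, Tprop = 100 ms
RTT = 2 * Tprop = 2 * 100 = 200 ms
U = Ttrans / (Ttrans + RTT)
U = 10 / (10 + 200)
U = 10 / 210 = 0.047619
U% = 4.76%

4.76


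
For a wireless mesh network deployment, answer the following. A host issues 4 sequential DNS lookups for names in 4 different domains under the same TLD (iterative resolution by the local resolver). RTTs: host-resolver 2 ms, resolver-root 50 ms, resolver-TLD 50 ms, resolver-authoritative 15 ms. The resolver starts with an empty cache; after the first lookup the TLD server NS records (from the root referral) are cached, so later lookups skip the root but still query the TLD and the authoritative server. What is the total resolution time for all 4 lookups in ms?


Lookup 1 (cold cache): local + root + TLD + auth = 2 + 50 + 50 + 15 = 117 ms
Lookups 2..4 (TLD NS cached -> skip root; new domain -> still ask TLD and auth): local + TLD + auth = 2 + 50 + 15 = 67 ms each
Remaining 3 lookups: 3 * 67 = 201 ms
Total = 117 + 201 = 318 ms

318


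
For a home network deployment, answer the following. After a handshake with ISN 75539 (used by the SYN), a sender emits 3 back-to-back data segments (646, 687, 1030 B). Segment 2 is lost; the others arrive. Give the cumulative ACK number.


SYN uses sequence number 75539; first data byte = ISN + 1 = 75540.
Segment 1: SEQ = 75540, len = 646 B, covers [75540, 76185]
Segment 2: SEQ = 76186, len = 687 B, covers [76186, 76872] [LOST]
Segment 3: SEQ = 76873, len = 1030 B, covers [76873, 77902]
In-order data received: bytes [75540, 76185] (segments 1..1).
Segment 2 missing -> gap begins at byte 76186; later segments buffered out of order.
Cumulative ACK = next expected in-order byte = 75540 + 646 = 76186

76186


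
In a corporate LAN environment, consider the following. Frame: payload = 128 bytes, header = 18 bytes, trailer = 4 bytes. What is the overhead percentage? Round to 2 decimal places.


Given: payload = 128 B, header = 18 B, trailer = 4 B
Overhead bytes = header + trailer = 18 + 4 = 22
Total frame = payload + overhead = 128 + 22 = 150
Overhead % = 22 / 150 * 100 = 14.6667% -> 14.67% (2 dp)

14.67


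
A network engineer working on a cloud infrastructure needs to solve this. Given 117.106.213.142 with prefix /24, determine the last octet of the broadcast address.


Given: IP = 117.106.213.142, prefix = /24
Host bits = 32 - 24 = 8
Network last octet = 142 AND mask = 0
Host part size = 2^8 - 1 = 255
Broadcast last octet = 0 OR 255 = 255

255


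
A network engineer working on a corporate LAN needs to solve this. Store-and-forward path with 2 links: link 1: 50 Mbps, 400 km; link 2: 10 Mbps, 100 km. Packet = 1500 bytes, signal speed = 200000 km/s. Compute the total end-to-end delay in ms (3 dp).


Packet = 1500 bytes = 12000 bits. Store-and-forward: sum (t_trans + t_prop) per link.
Link 1: t_trans = 12000/(50*10^6) s = 0.2400 ms; t_prop = 400/200000 s = 2.0000 ms; subtotal = 2.2400 ms
Link 2: t_trans = 12000/(10*10^6) s = 1.2000 ms; t_prop = 100/200000 s = 0.5000 ms; subtotal = 1.7000 ms
End-to-end = 2.2400 + 1.7000 = 3.9400 ms -> 3.940 ms (3 dp)

3.940


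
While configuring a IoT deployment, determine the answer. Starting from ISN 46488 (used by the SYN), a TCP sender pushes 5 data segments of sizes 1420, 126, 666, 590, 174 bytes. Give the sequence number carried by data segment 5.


The SYN occupies sequence number ISN = 46488, so the first data byte is ISN + 1 = 46489.
SEQ of data segment i = (ISN + 1) + sum of payload sizes of segments 1..i-1.
Segment 1: SEQ = 46489, payload = 1420 bytes
Segment 2: SEQ = 47909, payload = 126 bytes
Segment 3: SEQ = 48035, payload = 666 bytes
Segment 4: SEQ = 48701, payload = 590 bytes
Segment 5: SEQ = 49291, payload = 174 bytes
SEQ of segment 5 = 46489 + 1420 + 126 + 666 + 590 = 49291

49291


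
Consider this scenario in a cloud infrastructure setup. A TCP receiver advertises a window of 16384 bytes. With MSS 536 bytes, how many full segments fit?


Given: RWND = 16384 bytes, MSS = 536 bytes
Full segments = floor(RWND / MSS)
Full segments = floor(16384 / 536)
Full segments = floor(30.5672) = 30

30


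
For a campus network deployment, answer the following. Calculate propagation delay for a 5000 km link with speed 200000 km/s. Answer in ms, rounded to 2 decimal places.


Given: distance = 5000 km, speed = 200000 km/s
Delay = distance / speed = 5000 / 200000 seconds
Delay in ms = 5000 * 1000 / 200000
Delay = 25.0000 ms
Rounded to 2 dp = 25.00 ms

25.00


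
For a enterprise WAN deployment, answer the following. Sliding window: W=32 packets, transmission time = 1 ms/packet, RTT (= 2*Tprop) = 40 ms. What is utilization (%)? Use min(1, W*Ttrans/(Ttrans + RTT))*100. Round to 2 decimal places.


Given: W = 32, Ttrans = 1 ms, RTT = 40 ms (= 2 * Tprop, Tprop = 20 ms)
Cycle time = Ttrans + RTT = 1 + 40 = 41 ms (first packet sent until its ACK returns)
W * Ttrans = 32 * 1 = 32 ms of sending per cycle
W * Ttrans / (Ttrans + RTT) = 32 / 41 = 0.780488
U = min(1, 0.780488) = 0.780488
U% = 78.05%

78.05


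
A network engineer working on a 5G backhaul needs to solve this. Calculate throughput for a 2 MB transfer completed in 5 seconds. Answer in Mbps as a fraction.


Given: file = 2 MB, time = 5 s
File in Mb = 2 * 8 = 16 Mb
Throughput = 16 / 5 Mbps
Throughput = 16/5 Mbps

16/5


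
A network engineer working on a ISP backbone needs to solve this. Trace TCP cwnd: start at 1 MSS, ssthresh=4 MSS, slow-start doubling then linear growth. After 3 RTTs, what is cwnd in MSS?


RTT 0: cwnd = 1 MSS (initial)
RTT 1: cwnd = 2 MSS (slow start, doubled)
RTT 2: cwnd = 4 MSS (slow start, doubled)
RTT 3: cwnd = 5 MSS (congestion avoidance, +1)

5


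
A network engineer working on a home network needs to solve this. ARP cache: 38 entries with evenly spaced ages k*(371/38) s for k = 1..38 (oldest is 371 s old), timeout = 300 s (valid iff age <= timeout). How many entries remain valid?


Ages are k * 371/38 s for k = 1..38 (spacing = 9.7632 s).
Entry k is valid iff k * 371/38 <= 300 iff k <= 38 * 300 / 371 = 30.7278
n_valid = floor(30.7278) = 30
(n_stale = 38 - 30 = 8)

30


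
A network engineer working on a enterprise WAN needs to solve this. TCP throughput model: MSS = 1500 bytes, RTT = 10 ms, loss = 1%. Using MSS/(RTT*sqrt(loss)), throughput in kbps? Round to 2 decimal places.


Given: MSS = 1500 bytes, RTT = 10 ms, loss = 1%
RTT in seconds = 10 / 1000 = 0.01
Loss rate = 1% = 0.01
sqrt(loss) = sqrt(0.01) = 0.1
Throughput (bytes/s) = 1500 / (0.01 * 0.1) = 1500000.0000
Throughput (kbps) = 1500000.0000 * 8 / 1000 = 12000.000000 -> 12000.00 kbps (2 dp)

12000.00


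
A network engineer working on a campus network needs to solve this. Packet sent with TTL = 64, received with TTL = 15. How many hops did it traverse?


Given: initial TTL = 64, received TTL = 15
Hops = initial TTL - received TTL
Hops = 64 - 15 = 49

49


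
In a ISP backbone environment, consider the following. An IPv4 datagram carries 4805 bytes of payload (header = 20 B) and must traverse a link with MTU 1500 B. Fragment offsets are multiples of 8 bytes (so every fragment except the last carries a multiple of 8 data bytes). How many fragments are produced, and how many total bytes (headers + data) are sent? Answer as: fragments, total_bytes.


Max data per non-final fragment = floor((MTU - header)/8)*8 = floor((1500 - 20)/8)*8 = floor(1480/8)*8 = 1480 B
Final fragment needs no 8-byte alignment: it can carry up to MTU - header = 1480 B
Non-final fragments needed = ceil((payload - 1480) / 1480) = ceil(3325/1480) = ceil(2.2466) = 3
Number of fragments = 3 + 1 = 4
Fragment sizes (data): 3 * 1480 B + 365 B (last, 365 <= 1480 OK)
Total bytes sent = payload + n_frags * header = 4805 + 4*20 = 4805 + 80 = 4885 B

4, 4885


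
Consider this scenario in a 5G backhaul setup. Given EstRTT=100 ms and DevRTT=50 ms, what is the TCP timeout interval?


Given: EstRTT = 100 ms, DevRTT = 50 ms
Timeout = EstRTT + 4 * DevRTT
4 * DevRTT = 4 * 50 = 200
Timeout = 100 + 200 = 300 ms

300


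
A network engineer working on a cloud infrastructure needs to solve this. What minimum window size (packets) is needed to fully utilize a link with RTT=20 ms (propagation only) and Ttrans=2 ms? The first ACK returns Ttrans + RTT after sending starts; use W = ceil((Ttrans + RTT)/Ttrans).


Given: Ttrans = 2 ms, RTT = 20 ms (= 2 * Tprop, Tprop = 10 ms)
Time until first ACK returns = Ttrans + RTT = 2 + 20 = 22 ms
Need W * Ttrans >= Ttrans + RTT  ->  W >= (Ttrans + RTT) / Ttrans
(Ttrans + RTT) / Ttrans = 22 / 2 = 11
W_min = ceil(11) = 11

11


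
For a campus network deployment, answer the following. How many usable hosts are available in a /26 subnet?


Given: subnet mask /26
Host bits = 32 - 26 = 6
Total addresses = 2^6 = 64
Usable hosts = 64 - 2 (network + broadcast) = 62

62


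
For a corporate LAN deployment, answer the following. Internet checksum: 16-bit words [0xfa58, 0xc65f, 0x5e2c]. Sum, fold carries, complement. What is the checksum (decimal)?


Given words: [0xfa58, 0xc65f, 0x5e2c]
Step 1: Sum all words
Raw sum = 64088 + 50783 + 24108 = 138979
Step 2: Fold carry: (7907 + 2) = 7909
One's complement = ~7909 & 0xFFFF = 57626

57626


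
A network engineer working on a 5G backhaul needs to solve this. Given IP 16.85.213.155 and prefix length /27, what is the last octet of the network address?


Given: IP = 16.85.213.155, prefix = /27
Subnet mask = 255.255.255.224
Last octet of IP: 155
Last octet of mask: 224
Network last octet = 155 AND 224 = 128

128


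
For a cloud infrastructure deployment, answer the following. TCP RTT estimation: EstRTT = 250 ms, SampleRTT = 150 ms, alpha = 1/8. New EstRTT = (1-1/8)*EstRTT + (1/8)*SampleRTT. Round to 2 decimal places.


Given: EstRTT = 250 ms, SampleRTT = 150 ms, alpha = 1/8
New EstRTT = (1 - alpha) * EstRTT + alpha * SampleRTT
(7/8) * 250 = 218.75
(1/8) * 150 = 18.75
New EstRTT = 218.75 + 18.75 = 237.5 ms -> 237.50 ms (2 dp)

237.50


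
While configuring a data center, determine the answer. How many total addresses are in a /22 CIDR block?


Given: CIDR prefix /22
Host bits = 32 - 22 = 10
Total addresses = 2^10 = 1024

1024


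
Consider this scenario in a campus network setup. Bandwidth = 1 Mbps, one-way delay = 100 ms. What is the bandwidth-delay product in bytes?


Given: bandwidth = 1 Mbps, delay = 100 ms
BDP in bits = 1 * 10^6 * 100 / 1000
BDP in bits = 100000
BDP in bytes = 100000 / 8 = 12500

12500


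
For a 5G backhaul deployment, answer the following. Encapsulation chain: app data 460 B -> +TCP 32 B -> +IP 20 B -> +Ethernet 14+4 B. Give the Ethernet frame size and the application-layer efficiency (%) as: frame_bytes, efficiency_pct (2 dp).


TCP segment = 460 + 32 = 492 B
IP packet = 492 + 20 = 512 B
Ethernet frame = 512 + 14 + 4 = 530 B
Efficiency = app / frame = 460 / 530 = 0.867925 = 86.7925% -> 86.79% (2 dp)

530, 86.79


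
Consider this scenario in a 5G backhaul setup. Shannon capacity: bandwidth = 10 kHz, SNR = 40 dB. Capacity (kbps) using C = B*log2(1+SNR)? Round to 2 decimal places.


Given: B = 10 kHz, SNR = 40 dB
SNR linear = 10^(40/10) = 10000
1 + SNR = 10001
log2(10001) = 13.2878566418
C = 10 * 1000 * 13.2878566418 = 132878.5664 bps
C = 132.878566 kbps -> 132.88 kbps (2 dp)

132.88


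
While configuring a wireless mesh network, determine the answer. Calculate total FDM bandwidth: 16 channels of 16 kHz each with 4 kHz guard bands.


Given: 16 channels, 16 kHz each, guard = 4 kHz
Channel bandwidth = 16 * 16 = 256 kHz
Guard bands = 15 gaps * 4 kHz = 60 kHz
Total = 256 + 60 = 316 kHz

316


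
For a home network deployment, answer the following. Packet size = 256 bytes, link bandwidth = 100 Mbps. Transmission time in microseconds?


Given: packet = 256 bytes, bandwidth = 100 Mbps
Packet in bits = 256 * 8 = 2048 bits
Bandwidth = 100 * 10^6 = 100000000 bps
Time = 2048 / 100000000 seconds
Time in us = 2048 * 10^6 / 100000000 = 20.48

20.48


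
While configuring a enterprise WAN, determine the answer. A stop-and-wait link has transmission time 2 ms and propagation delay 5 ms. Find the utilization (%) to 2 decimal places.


Given: Ttrans = 2 ms, Tprop = 5 ms
RTT = 2 * Tprop = 2 * 5 = 10 ms
U = Ttrans / (Ttrans + RTT)
U = 2 / (2 + 10)
U = 2 / 12 = 0.166667
U% = 16.67%

16.67


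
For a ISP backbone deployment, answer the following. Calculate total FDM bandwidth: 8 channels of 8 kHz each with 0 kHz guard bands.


Given: 8 channels, 8 kHz each, guard = 0 kHz
Channel bandwidth = 8 * 8 = 64 kHz
Guard bands = 7 gaps * 0 kHz = 0 kHz
Total = 64 + 0 = 64 kHz

64


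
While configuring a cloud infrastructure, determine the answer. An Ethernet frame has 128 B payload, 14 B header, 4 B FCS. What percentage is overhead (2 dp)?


Given: payload = 128 B, header = 14 B, trailer = 4 B
Overhead bytes = header + trailer = 14 + 4 = 18
Total frame = payload + overhead = 128 + 18 = 146
Overhead % = 18 / 146 * 100 = 12.3288% -> 12.33% (2 dp)

12.33


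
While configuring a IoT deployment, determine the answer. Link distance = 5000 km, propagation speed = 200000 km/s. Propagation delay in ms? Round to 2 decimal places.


Given: distance = 5000 km, speed = 200000 km/s
Delay = distance / speed = 5000 / 200000 seconds
Delay in ms = 5000 * 1000 / 200000
Delay = 25.0000 ms
Rounded to 2 dp = 25.00 ms

25.00


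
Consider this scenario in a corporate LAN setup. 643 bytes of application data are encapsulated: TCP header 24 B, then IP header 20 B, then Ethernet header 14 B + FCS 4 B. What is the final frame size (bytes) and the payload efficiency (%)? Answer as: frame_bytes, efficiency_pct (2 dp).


TCP segment = 643 + 24 = 667 B
IP packet = 667 + 20 = 687 B
Ethernet frame = 687 + 14 + 4 = 705 B
Efficiency = app / frame = 643 / 705 = 0.912057 = 91.2057% -> 91.21% (2 dp)

705, 91.21


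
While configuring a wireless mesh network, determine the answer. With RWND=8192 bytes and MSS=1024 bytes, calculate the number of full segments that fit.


Given: RWND = 8192 bytes, MSS = 1024 bytes
Full segments = floor(RWND / MSS)
Full segments = floor(8192 / 1024)
Full segments = floor(8.0) = 8

8


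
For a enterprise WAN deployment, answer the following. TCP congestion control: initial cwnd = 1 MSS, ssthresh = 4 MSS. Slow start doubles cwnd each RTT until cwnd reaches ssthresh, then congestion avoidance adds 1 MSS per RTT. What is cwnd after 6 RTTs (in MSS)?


RTT 0: cwnd = 1 MSS (initial)
RTT 1: cwnd = 2 MSS (slow start, doubled)
RTT 2: cwnd = 4 MSS (slow start, doubled)
RTT 3: cwnd = 5 MSS (congestion avoidance, +1)
RTT 4: cwnd = 6 MSS (congestion avoidance, +1)
RTT 5: cwnd = 7 MSS (congestion avoidance, +1)
RTT 6: cwnd = 8 MSS (congestion avoidance, +1)

8


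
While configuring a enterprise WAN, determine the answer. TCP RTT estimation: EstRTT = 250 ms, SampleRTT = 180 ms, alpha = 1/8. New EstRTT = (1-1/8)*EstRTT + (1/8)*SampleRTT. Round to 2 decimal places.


Given: EstRTT = 250 ms, SampleRTT = 180 ms, alpha = 1/8
New EstRTT = (1 - alpha) * EstRTT + alpha * SampleRTT
(7/8) * 250 = 218.75
(1/8) * 180 = 22.5
New EstRTT = 218.75 + 22.5 = 241.25 ms -> 241.25 ms (2 dp)

241.25


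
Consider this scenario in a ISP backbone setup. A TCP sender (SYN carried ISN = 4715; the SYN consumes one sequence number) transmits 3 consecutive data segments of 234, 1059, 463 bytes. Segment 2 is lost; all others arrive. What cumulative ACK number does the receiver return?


SYN uses sequence number 4715; first data byte = ISN + 1 = 4716.
Segment 1: SEQ = 4716, len = 234 B, covers [4716, 4949]
Segment 2: SEQ = 4950, len = 1059 B, covers [4950, 6008] [LOST]
Segment 3: SEQ = 6009, len = 463 B, covers [6009, 6471]
In-order data received: bytes [4716, 4949] (segments 1..1).
Segment 2 missing -> gap begins at byte 4950; later segments buffered out of order.
Cumulative ACK = next expected in-order byte = 4716 + 234 = 4950

4950


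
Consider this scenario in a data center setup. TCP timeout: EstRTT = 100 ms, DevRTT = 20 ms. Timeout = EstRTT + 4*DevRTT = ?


Given: EstRTT = 100 ms, DevRTT = 20 ms
Timeout = EstRTT + 4 * DevRTT
4 * DevRTT = 4 * 20 = 80
Timeout = 100 + 80 = 180 ms

180


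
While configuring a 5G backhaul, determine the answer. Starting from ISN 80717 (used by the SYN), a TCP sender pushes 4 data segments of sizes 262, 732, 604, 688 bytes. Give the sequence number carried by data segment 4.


The SYN occupies sequence number ISN = 80717, so the first data byte is ISN + 1 = 80718.
SEQ of data segment i = (ISN + 1) + sum of payload sizes of segments 1..i-1.
Segment 1: SEQ = 80718, payload = 262 bytes
Segment 2: SEQ = 80980, payload = 732 bytes
Segment 3: SEQ = 81712, payload = 604 bytes
Segment 4: SEQ = 82316, payload = 688 bytes
SEQ of segment 4 = 80718 + 262 + 732 + 604 = 82316

82316


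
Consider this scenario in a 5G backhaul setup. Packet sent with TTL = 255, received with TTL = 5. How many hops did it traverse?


Given: initial TTL = 255, received TTL = 5
Hops = initial TTL - received TTL
Hops = 255 - 5 = 250

250


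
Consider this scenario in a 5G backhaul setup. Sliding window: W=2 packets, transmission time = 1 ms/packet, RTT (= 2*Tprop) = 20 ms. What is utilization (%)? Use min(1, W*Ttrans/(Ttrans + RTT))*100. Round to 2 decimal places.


Given: W = 2, Ttrans = 1 ms, RTT = 20 ms (= 2 * Tprop, Tprop = 10 ms)
Cycle time = Ttrans + RTT = 1 + 20 = 21 ms (first packet sent until its ACK returns)
W * Ttrans = 2 * 1 = 2 ms of sending per cycle
W * Ttrans / (Ttrans + RTT) = 2 / 21 = 0.095238
U = min(1, 0.095238) = 0.095238
U% = 9.52%

9.52


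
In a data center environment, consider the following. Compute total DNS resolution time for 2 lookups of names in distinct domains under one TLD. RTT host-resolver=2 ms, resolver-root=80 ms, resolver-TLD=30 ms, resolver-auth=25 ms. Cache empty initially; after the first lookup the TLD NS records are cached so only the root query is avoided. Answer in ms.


Lookup 1 (cold cache): local + root + TLD + auth = 2 + 80 + 30 + 25 = 137 ms
Lookups 2..2 (TLD NS cached -> skip root; new domain -> still ask TLD and auth): local + TLD + auth = 2 + 30 + 25 = 57 ms each
Remaining 1 lookups: 1 * 57 = 57 ms
Total = 137 + 57 = 194 ms

194


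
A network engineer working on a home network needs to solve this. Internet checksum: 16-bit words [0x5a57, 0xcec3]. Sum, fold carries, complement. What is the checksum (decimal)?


Given words: [0x5a57, 0xcec3]
Step 1: Sum all words
Raw sum = 23127 + 52931 = 76058
Step 2: Fold carry: (10522 + 1) = 10523
One's complement = ~10523 & 0xFFFF = 55012

55012


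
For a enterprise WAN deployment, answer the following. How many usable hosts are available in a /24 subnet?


Given: subnet mask /24
Host bits = 32 - 24 = 8
Total addresses = 2^8 = 256
Usable hosts = 256 - 2 (network + broadcast) = 254

254


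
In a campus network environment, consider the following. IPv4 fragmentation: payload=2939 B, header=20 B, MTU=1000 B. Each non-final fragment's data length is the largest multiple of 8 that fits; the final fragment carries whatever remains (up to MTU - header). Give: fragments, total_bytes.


Max data per non-final fragment = floor((MTU - header)/8)*8 = floor((1000 - 20)/8)*8 = floor(980/8)*8 = 976 B
Final fragment needs no 8-byte alignment: it can carry up to MTU - header = 980 B
Non-final fragments needed = ceil((payload - 980) / 976) = ceil(1959/976) = ceil(2.0072) = 3
Number of fragments = 3 + 1 = 4
Fragment sizes (data): 3 * 976 B + 11 B (last, 11 <= 980 OK)
Total bytes sent = payload + n_frags * header = 2939 + 4*20 = 2939 + 80 = 3019 B

4, 3019


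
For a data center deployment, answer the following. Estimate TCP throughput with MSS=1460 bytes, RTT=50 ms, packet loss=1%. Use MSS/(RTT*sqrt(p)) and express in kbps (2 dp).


Given: MSS = 1460 bytes, RTT = 50 ms, loss = 1%
RTT in seconds = 50 / 1000 = 0.05
Loss rate = 1% = 0.01
sqrt(loss) = sqrt(0.01) = 0.1
Throughput (bytes/s) = 1460 / (0.05 * 0.1) = 292000.0000
Throughput (kbps) = 292000.0000 * 8 / 1000 = 2336.000000 -> 2336.00 kbps (2 dp)

2336.00


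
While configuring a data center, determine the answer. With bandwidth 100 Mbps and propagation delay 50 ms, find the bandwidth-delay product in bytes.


Given: bandwidth = 100 Mbps, delay = 50 ms
BDP in bits = 100 * 10^6 * 50 / 1000
BDP in bits = 5000000
BDP in bytes = 5000000 / 8 = 625000

625000


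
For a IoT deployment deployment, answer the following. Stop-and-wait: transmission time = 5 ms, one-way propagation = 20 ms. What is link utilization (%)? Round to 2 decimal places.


Given: Ttrans = 5 ms, Tprop = 20 ms
RTT = 2 * Tprop = 2 * 20 = 40 ms
U = Ttrans / (Ttrans + RTT)
U = 5 / (5 + 40)
U = 5 / 45 = 0.111111
U% = 11.11%

11.11


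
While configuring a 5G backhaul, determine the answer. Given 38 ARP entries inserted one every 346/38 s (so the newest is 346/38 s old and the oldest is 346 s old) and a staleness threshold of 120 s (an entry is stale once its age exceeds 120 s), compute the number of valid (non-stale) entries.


Ages are k * 346/38 s for k = 1..38 (spacing = 9.1053 s).
Entry k is valid iff k * 346/38 <= 120 iff k <= 38 * 120 / 346 = 13.1792
n_valid = floor(13.1792) = 13
(n_stale = 38 - 13 = 25)

13


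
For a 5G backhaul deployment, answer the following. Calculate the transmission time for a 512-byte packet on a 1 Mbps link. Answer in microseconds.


Given: packet = 512 bytes, bandwidth = 1 Mbps
Packet in bits = 512 * 8 = 4096 bits
Bandwidth = 1 * 10^6 = 1000000 bps
Time = 4096 / 1000000 seconds
Time in us = 4096 * 10^6 / 1000000 = 4096

4096


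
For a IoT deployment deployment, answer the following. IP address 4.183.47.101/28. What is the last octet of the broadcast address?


Given: IP = 4.183.47.101, prefix = /28
Host bits = 32 - 28 = 4
Network last octet = 101 AND mask = 96
Host part size = 2^4 - 1 = 15
Broadcast last octet = 96 OR 15 = 111

111


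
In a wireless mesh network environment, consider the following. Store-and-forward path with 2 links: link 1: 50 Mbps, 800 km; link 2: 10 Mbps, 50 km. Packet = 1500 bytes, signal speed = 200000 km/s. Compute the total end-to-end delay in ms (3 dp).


Packet = 1500 bytes = 12000 bits. Store-and-forward: sum (t_trans + t_prop) per link.
Link 1: t_trans = 12000/(50*10^6) s = 0.2400 ms; t_prop = 800/200000 s = 4.0000 ms; subtotal = 4.2400 ms
Link 2: t_trans = 12000/(10*10^6) s = 1.2000 ms; t_prop = 50/200000 s = 0.2500 ms; subtotal = 1.4500 ms
End-to-end = 4.2400 + 1.4500 = 5.6900 ms -> 5.690 ms (3 dp)

5.690


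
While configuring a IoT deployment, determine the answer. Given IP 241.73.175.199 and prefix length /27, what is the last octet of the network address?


Given: IP = 241.73.175.199, prefix = /27
Subnet mask = 255.255.255.224
Last octet of IP: 199
Last octet of mask: 224
Network last octet = 199 AND 224 = 192

192


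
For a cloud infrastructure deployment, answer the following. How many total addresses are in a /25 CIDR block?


Given: CIDR prefix /25
Host bits = 32 - 25 = 7
Total addresses = 2^7 = 128

128


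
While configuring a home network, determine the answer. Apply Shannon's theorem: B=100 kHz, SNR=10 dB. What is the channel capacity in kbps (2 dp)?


Given: B = 100 kHz, SNR = 10 dB
SNR linear = 10^(10/10) = 10
1 + SNR = 11
log2(11) = 3.4594316186
C = 100 * 1000 * 3.4594316186 = 345943.1619 bps
C = 345.943162 kbps -> 345.94 kbps (2 dp)

345.94


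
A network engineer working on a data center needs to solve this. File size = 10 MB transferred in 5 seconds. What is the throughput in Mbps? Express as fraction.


Given: file = 10 MB, time = 5 s
File in Mb = 10 * 8 = 80 Mb
Throughput = 80 / 5 Mbps
Throughput = 16 Mbps

16


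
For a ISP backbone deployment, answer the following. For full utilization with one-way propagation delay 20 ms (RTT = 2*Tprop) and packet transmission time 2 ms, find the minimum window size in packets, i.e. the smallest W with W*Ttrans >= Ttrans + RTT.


Given: Ttrans = 2 ms, RTT = 40 ms (= 2 * Tprop, Tprop = 20 ms)
Time until first ACK returns = Ttrans + RTT = 2 + 40 = 42 ms
Need W * Ttrans >= Ttrans + RTT  ->  W >= (Ttrans + RTT) / Ttrans
(Ttrans + RTT) / Ttrans = 42 / 2 = 21
W_min = ceil(21) = 21

21


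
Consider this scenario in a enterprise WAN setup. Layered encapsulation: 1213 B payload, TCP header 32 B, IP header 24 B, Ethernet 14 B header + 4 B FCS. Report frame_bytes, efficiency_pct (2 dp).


TCP segment = 1213 + 32 = 1245 B
IP packet = 1245 + 24 = 1269 B
Ethernet frame = 1269 + 14 + 4 = 1287 B
Efficiency = app / frame = 1213 / 1287 = 0.942502 = 94.2502% -> 94.25% (2 dp)

1287, 94.25


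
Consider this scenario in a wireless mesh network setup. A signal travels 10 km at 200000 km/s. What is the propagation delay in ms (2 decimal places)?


Given: distance = 10 km, speed = 200000 km/s
Delay = distance / speed = 10 / 200000 seconds
Delay in ms = 10 * 1000 / 200000
Delay = 0.0500 ms
Rounded to 2 dp = 0.05 ms

0.05


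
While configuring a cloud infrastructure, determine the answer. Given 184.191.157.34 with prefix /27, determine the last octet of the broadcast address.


Given: IP = 184.191.157.34, prefix = /27
Host bits = 32 - 27 = 5
Network last octet = 34 AND mask = 32
Host part size = 2^5 - 1 = 31
Broadcast last octet = 32 OR 31 = 63

63


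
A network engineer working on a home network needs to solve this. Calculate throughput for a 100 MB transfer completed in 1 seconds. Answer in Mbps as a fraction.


Given: file = 100 MB, time = 1 s
File in Mb = 100 * 8 = 800 Mb
Throughput = 800 / 1 Mbps
Throughput = 800 Mbps

800


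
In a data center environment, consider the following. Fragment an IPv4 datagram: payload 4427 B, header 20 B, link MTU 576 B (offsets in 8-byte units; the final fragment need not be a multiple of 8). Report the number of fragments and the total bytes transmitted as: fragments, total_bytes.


Max data per non-final fragment = floor((MTU - header)/8)*8 = floor((576 - 20)/8)*8 = floor(556/8)*8 = 552 B
Final fragment needs no 8-byte alignment: it can carry up to MTU - header = 556 B
Non-final fragments needed = ceil((payload - 556) / 552) = ceil(3871/552) = ceil(7.0127) = 8
Number of fragments = 8 + 1 = 9
Fragment sizes (data): 8 * 552 B + 11 B (last, 11 <= 556 OK)
Total bytes sent = payload + n_frags * header = 4427 + 9*20 = 4427 + 180 = 4607 B

9, 4607
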